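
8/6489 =8/6489 = 0.00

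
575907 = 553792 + 22115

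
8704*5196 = 45225984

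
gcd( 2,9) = 1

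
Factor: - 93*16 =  - 2^4*3^1*31^1   =  - 1488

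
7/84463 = 7/84463  =  0.00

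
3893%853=481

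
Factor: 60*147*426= 2^3*3^3  *  5^1*7^2*71^1 = 3757320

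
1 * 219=219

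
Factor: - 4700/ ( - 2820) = 3^( - 1) * 5^1 = 5/3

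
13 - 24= - 11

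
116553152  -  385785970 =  - 269232818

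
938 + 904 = 1842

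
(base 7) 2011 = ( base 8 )1266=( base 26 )10I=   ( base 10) 694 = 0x2b6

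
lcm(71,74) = 5254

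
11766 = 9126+2640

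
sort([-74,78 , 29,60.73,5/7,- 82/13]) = [- 74,  -  82/13,5/7, 29,60.73,78 ] 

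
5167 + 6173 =11340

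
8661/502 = 8661/502 = 17.25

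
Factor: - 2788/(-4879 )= 2^2*7^( - 1 ) = 4/7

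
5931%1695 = 846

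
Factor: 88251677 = 3677^1*24001^1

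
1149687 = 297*3871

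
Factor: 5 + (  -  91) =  - 2^1* 43^1= - 86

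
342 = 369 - 27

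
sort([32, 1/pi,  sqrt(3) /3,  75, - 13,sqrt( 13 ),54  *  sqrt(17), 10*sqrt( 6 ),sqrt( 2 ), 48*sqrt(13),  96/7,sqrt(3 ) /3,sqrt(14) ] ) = [ - 13, 1/pi, sqrt(3)/3,sqrt( 3) /3 , sqrt ( 2), sqrt ( 13),  sqrt (14),  96/7,10*sqrt(6), 32,75,48*sqrt( 13),54*sqrt( 17 ) ] 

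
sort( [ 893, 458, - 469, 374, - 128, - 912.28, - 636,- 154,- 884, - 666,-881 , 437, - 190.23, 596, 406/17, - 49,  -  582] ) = [ - 912.28, - 884 , - 881, - 666, - 636, - 582, - 469  , - 190.23,-154, - 128, - 49,406/17, 374 , 437, 458, 596, 893 ]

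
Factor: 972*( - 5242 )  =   -2^3*3^5*2621^1 = -5095224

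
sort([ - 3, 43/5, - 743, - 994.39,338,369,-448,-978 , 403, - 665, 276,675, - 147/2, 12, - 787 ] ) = [ - 994.39, - 978, - 787 , - 743, - 665, -448, - 147/2, - 3, 43/5, 12, 276,338, 369,403,675] 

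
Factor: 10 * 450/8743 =2^2 * 3^2*5^3 * 7^ ( - 1)*1249^( -1)=4500/8743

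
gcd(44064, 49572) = 5508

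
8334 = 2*4167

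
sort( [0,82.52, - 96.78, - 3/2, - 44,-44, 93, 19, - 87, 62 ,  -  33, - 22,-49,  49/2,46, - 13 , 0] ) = [ -96.78 ,  -  87, - 49, - 44,-44, - 33, - 22, - 13 , - 3/2,  0, 0,19 , 49/2,46, 62, 82.52,93 ]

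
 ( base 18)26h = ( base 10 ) 773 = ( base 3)1001122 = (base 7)2153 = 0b1100000101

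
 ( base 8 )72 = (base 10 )58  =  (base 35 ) 1n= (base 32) 1Q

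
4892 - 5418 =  - 526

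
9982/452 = 22 + 19/226 = 22.08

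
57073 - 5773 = 51300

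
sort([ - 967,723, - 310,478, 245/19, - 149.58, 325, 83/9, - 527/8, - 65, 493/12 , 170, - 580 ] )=[ - 967, - 580, - 310, -149.58,- 527/8 , - 65, 83/9,  245/19,493/12, 170, 325, 478, 723]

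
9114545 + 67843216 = 76957761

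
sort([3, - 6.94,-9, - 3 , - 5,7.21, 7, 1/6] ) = [-9, - 6.94, - 5, - 3,1/6, 3 , 7, 7.21] 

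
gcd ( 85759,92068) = 1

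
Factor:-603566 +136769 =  - 3^1*155599^1 = - 466797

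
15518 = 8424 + 7094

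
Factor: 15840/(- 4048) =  - 90/23 = - 2^1*3^2*5^1*23^( - 1)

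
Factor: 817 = 19^1*43^1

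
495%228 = 39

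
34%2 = 0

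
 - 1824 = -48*38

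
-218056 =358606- 576662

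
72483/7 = 72483/7= 10354.71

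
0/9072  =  0 = 0.00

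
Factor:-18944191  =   - 7^1*2706313^1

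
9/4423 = 9/4423 = 0.00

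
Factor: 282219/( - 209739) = - 623/463 = - 7^1*89^1*463^(-1)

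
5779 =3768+2011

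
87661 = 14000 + 73661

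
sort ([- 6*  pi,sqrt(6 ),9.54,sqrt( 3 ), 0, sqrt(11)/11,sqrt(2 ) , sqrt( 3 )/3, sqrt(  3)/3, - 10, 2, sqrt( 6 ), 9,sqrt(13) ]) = [-6 * pi, - 10, 0 , sqrt( 11)/11, sqrt( 3)/3, sqrt( 3 )/3,sqrt( 2) , sqrt( 3), 2, sqrt(6), sqrt (6 ) , sqrt( 13),9, 9.54]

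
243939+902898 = 1146837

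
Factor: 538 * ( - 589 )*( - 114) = 2^2 * 3^1*19^2*31^1*269^1 = 36124548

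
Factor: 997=997^1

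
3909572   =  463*8444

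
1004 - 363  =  641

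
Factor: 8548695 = 3^2*5^1*271^1*701^1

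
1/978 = 1/978 = 0.00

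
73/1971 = 1/27  =  0.04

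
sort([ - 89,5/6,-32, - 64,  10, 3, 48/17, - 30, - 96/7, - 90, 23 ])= [ - 90, - 89 , - 64, - 32,  -  30, - 96/7, 5/6,48/17,3,10,23]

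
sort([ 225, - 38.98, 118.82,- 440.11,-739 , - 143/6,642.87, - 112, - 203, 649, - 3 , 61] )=[ - 739, - 440.11, - 203, - 112, - 38.98, - 143/6, - 3, 61,118.82,225,642.87, 649] 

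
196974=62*3177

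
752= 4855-4103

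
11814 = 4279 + 7535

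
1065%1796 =1065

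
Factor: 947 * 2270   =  2^1*5^1*227^1*947^1 = 2149690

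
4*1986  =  7944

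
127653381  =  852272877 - 724619496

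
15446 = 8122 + 7324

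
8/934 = 4/467 = 0.01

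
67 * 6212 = 416204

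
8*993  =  7944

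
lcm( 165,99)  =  495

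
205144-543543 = - 338399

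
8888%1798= 1696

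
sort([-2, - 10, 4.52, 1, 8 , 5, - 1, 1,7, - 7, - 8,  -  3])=[-10,-8, - 7,- 3,-2 ,-1, 1 , 1, 4.52, 5, 7 , 8 ]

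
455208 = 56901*8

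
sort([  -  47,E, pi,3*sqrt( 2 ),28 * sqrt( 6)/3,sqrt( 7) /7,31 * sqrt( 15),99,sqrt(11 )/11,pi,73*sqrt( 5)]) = [ - 47,  sqrt( 11 )/11, sqrt( 7 )/7, E,pi,pi,3 * sqrt(2),28 * sqrt(6 ) /3, 99,31*sqrt( 15), 73*sqrt( 5)]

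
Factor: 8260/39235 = 4/19 = 2^2* 19^( - 1)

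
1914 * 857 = 1640298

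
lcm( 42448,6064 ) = 42448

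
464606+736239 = 1200845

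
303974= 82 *3707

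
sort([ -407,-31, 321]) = [-407,-31,321] 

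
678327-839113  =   - 160786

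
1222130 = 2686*455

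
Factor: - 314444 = - 2^2*13^1*6047^1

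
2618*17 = 44506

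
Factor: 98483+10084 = 3^3*4021^1= 108567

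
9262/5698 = 1  +  162/259 = 1.63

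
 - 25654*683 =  -17521682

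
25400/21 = 25400/21 = 1209.52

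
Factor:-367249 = -181^1*2029^1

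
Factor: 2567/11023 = 17/73 =17^1*73^( - 1)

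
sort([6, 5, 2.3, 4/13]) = [ 4/13 , 2.3, 5,6]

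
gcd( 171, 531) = 9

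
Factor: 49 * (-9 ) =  - 3^2*7^2= - 441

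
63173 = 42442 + 20731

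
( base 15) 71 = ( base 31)3d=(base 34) 34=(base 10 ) 106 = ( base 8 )152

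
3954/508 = 1977/254 = 7.78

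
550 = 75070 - 74520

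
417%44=21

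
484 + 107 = 591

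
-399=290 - 689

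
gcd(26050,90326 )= 2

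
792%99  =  0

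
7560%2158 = 1086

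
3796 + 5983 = 9779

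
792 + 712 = 1504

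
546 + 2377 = 2923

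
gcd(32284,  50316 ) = 28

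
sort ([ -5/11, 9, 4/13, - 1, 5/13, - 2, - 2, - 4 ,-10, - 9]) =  [ - 10, - 9, - 4,-2, - 2, - 1, - 5/11, 4/13 , 5/13, 9 ]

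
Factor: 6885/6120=9/8 = 2^( - 3 )*3^2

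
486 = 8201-7715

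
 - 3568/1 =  -3568 = -  3568.00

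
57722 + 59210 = 116932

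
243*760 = 184680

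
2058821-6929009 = -4870188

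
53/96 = 53/96 = 0.55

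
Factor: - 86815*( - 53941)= 4682887915 = 5^1*17^1*19^1*97^1*167^1*179^1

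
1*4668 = 4668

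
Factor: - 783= - 3^3*29^1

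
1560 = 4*390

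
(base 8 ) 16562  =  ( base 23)E5H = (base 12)4442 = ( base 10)7538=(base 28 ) 9H6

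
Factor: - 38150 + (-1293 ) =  - 39443 = -  39443^1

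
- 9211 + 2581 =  - 6630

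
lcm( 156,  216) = 2808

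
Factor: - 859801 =- 859801^1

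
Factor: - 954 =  - 2^1 * 3^2 * 53^1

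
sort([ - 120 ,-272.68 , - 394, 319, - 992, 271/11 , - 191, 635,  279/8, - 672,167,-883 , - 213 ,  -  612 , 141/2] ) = [ - 992, - 883, - 672, - 612, - 394, - 272.68, -213, - 191,  -  120,271/11 , 279/8, 141/2, 167,319, 635] 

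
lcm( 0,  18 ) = 0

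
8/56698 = 4/28349 = 0.00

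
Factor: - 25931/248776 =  - 2^( -3)*11^(-2 )*257^( - 1)*25931^1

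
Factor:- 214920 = -2^3*3^3*5^1*199^1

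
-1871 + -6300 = -8171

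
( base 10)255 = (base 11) 212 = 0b11111111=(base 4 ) 3333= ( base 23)B2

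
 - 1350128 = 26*( - 51928)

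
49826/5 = 49826/5 = 9965.20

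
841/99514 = 841/99514  =  0.01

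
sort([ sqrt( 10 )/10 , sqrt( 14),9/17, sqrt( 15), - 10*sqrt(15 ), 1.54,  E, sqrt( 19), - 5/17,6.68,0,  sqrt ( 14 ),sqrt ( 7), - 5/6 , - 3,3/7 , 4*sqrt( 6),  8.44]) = [ - 10 * sqrt( 15), - 3,- 5/6, - 5/17,  0,  sqrt(10 )/10 , 3/7 , 9/17,1.54,  sqrt( 7),E, sqrt ( 14) , sqrt( 14), sqrt( 15),sqrt( 19), 6.68,8.44,  4 * sqrt( 6 ) ] 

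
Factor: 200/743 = 2^3*5^2*743^( - 1) 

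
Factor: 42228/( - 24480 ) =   -  2^( - 3) * 3^1*5^( - 1)*23^1 = -69/40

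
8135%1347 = 53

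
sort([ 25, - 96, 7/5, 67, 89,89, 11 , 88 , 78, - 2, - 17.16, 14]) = [ - 96 , - 17.16,-2,7/5, 11 , 14, 25, 67, 78, 88 , 89, 89]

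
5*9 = 45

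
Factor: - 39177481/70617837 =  - 3^(- 1)*7^1*311^( - 1 )*563^1*9941^1 *75689^( - 1 )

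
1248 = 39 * 32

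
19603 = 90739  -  71136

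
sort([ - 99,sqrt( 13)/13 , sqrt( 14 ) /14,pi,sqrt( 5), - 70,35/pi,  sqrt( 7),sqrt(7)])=[ - 99, - 70,sqrt( 14 )/14, sqrt( 13 )/13,  sqrt( 5), sqrt( 7 ),sqrt ( 7 ), pi , 35/pi]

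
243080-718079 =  - 474999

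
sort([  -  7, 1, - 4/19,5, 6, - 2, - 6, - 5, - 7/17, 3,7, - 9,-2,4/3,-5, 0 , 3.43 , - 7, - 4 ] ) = [ - 9, - 7 , - 7 ,-6, - 5, - 5, - 4, - 2, - 2, - 7/17, -4/19 , 0,1, 4/3 , 3,  3.43 , 5,  6,7 ] 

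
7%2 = 1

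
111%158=111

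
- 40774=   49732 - 90506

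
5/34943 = 5/34943 = 0.00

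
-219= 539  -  758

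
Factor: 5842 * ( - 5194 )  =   - 30343348 = - 2^2*7^2*23^1*53^1 * 127^1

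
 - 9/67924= - 1 + 67915/67924= - 0.00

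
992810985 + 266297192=1259108177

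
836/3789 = 836/3789 = 0.22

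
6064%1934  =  262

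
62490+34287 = 96777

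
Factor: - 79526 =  - 2^1 * 17^1*2339^1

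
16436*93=1528548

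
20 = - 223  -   - 243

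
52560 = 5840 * 9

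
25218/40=630 + 9/20= 630.45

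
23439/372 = 7813/124 = 63.01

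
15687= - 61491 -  - 77178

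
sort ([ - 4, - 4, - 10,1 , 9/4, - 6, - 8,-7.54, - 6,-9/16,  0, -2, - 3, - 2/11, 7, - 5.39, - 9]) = [ - 10, - 9, - 8, - 7.54, - 6, - 6, - 5.39, - 4, - 4, - 3,- 2, - 9/16, - 2/11, 0, 1,9/4,7 ]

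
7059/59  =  119 + 38/59 = 119.64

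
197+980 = 1177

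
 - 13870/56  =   - 248 + 9/28 = -  247.68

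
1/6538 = 1/6538 = 0.00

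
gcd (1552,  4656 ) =1552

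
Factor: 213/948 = 2^( -2)*71^1*79^( - 1) = 71/316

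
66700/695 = 13340/139 = 95.97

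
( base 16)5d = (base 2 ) 1011101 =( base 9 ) 113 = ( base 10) 93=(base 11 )85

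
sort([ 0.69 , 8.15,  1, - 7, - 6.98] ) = [ - 7,-6.98,0.69,1, 8.15] 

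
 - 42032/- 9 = 42032/9 =4670.22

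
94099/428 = 94099/428=219.86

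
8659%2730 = 469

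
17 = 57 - 40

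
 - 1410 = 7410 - 8820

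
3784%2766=1018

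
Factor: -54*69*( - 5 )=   18630 = 2^1*3^4*5^1*23^1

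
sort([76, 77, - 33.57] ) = [ -33.57, 76, 77] 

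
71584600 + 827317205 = 898901805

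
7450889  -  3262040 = 4188849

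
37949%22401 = 15548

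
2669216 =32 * 83413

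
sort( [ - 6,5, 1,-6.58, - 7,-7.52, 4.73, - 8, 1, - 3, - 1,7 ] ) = [ - 8, - 7.52, - 7, - 6.58, - 6, - 3 , - 1,1, 1, 4.73, 5, 7 ]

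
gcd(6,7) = 1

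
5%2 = 1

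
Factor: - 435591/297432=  - 949/648 = -2^(-3 )*3^( - 4)*13^1 * 73^1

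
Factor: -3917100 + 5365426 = 2^1*11^1*43^1*1531^1 = 1448326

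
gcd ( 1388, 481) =1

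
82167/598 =82167/598 = 137.40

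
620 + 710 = 1330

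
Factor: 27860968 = 2^3*71^1*181^1*271^1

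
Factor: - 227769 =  - 3^1*23^1*3301^1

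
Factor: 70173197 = 70173197^1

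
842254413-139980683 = 702273730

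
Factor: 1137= 3^1*379^1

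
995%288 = 131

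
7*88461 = 619227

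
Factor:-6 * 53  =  - 318 = - 2^1*3^1 * 53^1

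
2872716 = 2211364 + 661352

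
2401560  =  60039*40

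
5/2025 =1/405= 0.00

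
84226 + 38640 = 122866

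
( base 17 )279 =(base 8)1302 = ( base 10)706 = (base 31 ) MO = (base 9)864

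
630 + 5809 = 6439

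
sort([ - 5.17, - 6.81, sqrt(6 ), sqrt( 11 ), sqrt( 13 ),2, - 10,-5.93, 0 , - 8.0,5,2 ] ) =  [ -10,- 8.0,  -  6.81, - 5.93, - 5.17,0, 2 , 2, sqrt( 6), sqrt( 11), sqrt ( 13 ) , 5] 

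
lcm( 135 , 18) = 270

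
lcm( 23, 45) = 1035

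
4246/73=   4246/73 =58.16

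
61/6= 61/6   =  10.17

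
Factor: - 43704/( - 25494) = 2^2*3^1*7^(-1) = 12/7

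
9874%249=163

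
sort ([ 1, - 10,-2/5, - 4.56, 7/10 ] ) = [ - 10, - 4.56,-2/5, 7/10,1]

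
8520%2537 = 909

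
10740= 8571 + 2169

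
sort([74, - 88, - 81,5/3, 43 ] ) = [ - 88, - 81, 5/3, 43,74 ] 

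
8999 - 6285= 2714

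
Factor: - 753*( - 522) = 393066  =  2^1*3^3*29^1*251^1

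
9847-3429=6418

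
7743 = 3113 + 4630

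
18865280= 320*58954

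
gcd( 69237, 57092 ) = 7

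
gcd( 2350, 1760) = 10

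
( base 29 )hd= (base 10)506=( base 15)23b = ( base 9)622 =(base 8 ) 772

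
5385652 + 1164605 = 6550257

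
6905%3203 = 499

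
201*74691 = 15012891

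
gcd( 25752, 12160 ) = 8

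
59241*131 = 7760571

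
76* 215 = 16340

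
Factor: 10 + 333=343 = 7^3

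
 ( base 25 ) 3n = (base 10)98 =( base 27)3H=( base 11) 8A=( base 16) 62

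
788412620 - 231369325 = 557043295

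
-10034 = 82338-92372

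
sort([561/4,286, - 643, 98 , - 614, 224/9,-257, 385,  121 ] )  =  [ - 643,-614, - 257, 224/9, 98, 121, 561/4, 286, 385 ]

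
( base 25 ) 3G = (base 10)91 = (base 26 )3D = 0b1011011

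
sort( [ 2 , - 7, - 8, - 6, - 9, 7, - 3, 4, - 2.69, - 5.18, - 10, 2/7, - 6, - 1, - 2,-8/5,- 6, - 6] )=[ - 10, - 9 , - 8 ,- 7,-6, - 6,-6 , - 6 , - 5.18, - 3, - 2.69, - 2, - 8/5 ,  -  1, 2/7, 2, 4, 7 ] 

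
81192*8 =649536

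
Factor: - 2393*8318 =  -19904974=-2^1*2393^1*4159^1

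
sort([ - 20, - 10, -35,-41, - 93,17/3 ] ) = [ - 93, - 41 ,-35  , - 20, - 10, 17/3]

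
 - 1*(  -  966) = 966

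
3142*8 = 25136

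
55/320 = 11/64 = 0.17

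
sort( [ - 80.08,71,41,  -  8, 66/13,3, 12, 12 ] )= [  -  80.08,-8,3, 66/13,  12,12, 41,71 ] 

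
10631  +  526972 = 537603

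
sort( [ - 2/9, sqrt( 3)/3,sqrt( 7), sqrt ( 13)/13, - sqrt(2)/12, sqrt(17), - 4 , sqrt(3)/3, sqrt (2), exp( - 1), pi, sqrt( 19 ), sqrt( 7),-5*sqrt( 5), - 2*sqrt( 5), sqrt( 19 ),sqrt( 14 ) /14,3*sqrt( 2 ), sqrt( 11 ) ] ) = [ - 5*sqrt( 5), - 2*sqrt(  5),  -  4, - 2/9,-sqrt( 2) /12, sqrt( 14)/14, sqrt( 13) /13, exp( - 1 ), sqrt( 3) /3, sqrt(3 )/3,sqrt( 2), sqrt(7),sqrt(7),pi , sqrt( 11),sqrt(17 ), 3*sqrt ( 2), sqrt( 19) , sqrt(19) ] 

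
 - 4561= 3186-7747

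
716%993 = 716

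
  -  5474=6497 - 11971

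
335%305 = 30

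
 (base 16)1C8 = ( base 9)556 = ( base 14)248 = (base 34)de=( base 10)456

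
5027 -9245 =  - 4218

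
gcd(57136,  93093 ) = 1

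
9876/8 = 2469/2 = 1234.50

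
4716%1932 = 852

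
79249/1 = 79249 = 79249.00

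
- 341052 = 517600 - 858652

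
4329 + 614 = 4943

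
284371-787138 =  - 502767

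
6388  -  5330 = 1058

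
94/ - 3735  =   - 1+ 3641/3735 = - 0.03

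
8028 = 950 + 7078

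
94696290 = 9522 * 9945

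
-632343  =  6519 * ( - 97)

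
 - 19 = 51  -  70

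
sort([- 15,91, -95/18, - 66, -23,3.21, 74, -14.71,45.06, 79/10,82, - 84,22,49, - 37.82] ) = [ - 84, - 66, - 37.82, - 23, - 15, - 14.71 , - 95/18,3.21,79/10, 22, 45.06,49, 74, 82,91]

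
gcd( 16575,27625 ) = 5525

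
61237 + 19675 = 80912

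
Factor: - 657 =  -3^2*73^1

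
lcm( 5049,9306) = 474606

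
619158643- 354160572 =264998071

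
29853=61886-32033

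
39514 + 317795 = 357309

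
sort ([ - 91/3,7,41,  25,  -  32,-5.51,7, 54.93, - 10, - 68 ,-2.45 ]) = [-68, - 32, - 91/3, - 10, - 5.51, - 2.45 , 7 , 7,25, 41,54.93]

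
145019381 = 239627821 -94608440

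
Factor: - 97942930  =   -2^1 * 5^1*9794293^1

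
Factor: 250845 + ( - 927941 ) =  - 677096  =  - 2^3 *7^1*107^1*113^1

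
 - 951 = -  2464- - 1513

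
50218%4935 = 868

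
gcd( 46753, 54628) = 7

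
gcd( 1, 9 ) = 1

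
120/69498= 20/11583=0.00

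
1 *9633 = 9633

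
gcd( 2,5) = 1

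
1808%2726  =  1808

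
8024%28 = 16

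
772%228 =88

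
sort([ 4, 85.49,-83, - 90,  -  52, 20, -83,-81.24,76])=[ - 90, - 83, - 83,-81.24,- 52,4, 20, 76,85.49]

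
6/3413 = 6/3413 = 0.00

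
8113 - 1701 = 6412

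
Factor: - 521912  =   - 2^3*65239^1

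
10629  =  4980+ 5649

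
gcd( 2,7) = 1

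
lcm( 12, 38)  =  228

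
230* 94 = 21620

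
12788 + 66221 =79009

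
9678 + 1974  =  11652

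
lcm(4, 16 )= 16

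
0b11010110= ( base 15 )e4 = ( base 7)424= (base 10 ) 214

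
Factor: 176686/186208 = 167/176 = 2^( - 4)*11^( - 1)*167^1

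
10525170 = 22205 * 474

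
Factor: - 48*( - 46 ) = 2^5*3^1*23^1=2208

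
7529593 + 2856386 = 10385979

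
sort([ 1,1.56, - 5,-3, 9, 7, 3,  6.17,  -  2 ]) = [-5, - 3,-2, 1 , 1.56, 3,6.17,7, 9]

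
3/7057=3/7057 = 0.00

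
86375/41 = 2106  +  29/41 = 2106.71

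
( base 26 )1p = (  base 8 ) 63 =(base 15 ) 36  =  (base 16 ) 33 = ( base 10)51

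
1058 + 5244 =6302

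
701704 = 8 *87713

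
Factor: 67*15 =3^1*5^1*67^1 = 1005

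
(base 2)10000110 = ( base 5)1014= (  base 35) 3T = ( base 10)134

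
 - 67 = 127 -194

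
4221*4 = 16884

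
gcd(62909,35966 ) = 7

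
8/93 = 8/93 =0.09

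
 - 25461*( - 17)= 432837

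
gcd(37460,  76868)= 4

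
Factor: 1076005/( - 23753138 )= - 2^( - 1 )*5^1*7^1*71^1*433^1*11876569^( - 1 )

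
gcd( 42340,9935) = 5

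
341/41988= 341/41988 = 0.01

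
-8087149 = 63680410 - 71767559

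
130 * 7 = 910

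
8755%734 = 681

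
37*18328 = 678136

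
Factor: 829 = 829^1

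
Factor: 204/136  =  2^(-1 )*3^1 = 3/2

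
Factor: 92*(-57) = -5244 = - 2^2*3^1*19^1*23^1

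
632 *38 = 24016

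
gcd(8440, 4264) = 8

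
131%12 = 11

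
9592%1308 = 436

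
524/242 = 2 + 20/121= 2.17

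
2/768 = 1/384 = 0.00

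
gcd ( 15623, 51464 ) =919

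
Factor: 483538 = 2^1* 11^1 * 31^1*709^1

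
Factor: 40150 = 2^1*5^2*11^1 * 73^1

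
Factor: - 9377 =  - 9377^1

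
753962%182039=25806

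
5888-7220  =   - 1332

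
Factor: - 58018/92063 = - 2^1*43^(-1)*2141^ ( - 1)*29009^1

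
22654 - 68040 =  - 45386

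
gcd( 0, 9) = 9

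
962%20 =2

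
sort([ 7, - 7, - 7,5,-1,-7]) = [ - 7,  -  7, - 7, - 1,5, 7 ] 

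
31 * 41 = 1271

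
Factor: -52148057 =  - 13^1*331^1*12119^1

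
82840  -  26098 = 56742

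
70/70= 1 = 1.00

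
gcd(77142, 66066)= 78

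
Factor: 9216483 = 3^1*3072161^1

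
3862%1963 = 1899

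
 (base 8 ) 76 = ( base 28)26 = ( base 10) 62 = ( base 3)2022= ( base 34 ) 1S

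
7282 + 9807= 17089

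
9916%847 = 599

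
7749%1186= 633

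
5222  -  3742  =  1480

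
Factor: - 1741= - 1741^1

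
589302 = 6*98217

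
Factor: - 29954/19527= - 2^1*3^( -1) *17^1*23^( - 1)*283^ ( - 1 )*881^1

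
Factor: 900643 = 17^1*31^1*1709^1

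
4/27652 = 1/6913 = 0.00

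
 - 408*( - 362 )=147696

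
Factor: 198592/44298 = 928/207 = 2^5*3^(  -  2)*23^(-1)*29^1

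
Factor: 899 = 29^1*31^1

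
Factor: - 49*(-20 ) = 980 = 2^2  *  5^1*7^2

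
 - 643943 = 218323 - 862266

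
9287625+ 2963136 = 12250761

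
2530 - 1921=609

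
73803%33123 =7557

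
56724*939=53263836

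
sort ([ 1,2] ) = [1,  2]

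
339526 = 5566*61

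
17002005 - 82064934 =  - 65062929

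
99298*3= 297894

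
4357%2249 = 2108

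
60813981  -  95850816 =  - 35036835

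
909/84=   303/28 = 10.82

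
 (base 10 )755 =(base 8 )1363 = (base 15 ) 355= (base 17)2a7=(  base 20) 1HF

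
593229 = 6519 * 91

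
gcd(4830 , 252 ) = 42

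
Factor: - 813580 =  - 2^2*5^1*19^1 *2141^1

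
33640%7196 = 4856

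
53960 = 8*6745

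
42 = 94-52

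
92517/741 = 30839/247 = 124.85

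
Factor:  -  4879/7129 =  - 7^1 *17^1 * 41^1 * 7129^( - 1)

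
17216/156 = 110 + 14/39= 110.36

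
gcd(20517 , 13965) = 21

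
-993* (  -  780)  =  774540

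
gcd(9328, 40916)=212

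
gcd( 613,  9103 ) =1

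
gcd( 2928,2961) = 3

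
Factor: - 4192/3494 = -2^4*131^1 * 1747^( - 1) = - 2096/1747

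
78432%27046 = 24340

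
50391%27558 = 22833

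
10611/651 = 16 + 65/217 = 16.30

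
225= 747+  -  522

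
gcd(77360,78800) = 80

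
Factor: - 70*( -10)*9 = 2^2*3^2 * 5^2*7^1 = 6300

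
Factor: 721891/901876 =2^( -2)*23^(-1 ) * 9803^( - 1)*721891^1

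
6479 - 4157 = 2322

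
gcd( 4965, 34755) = 4965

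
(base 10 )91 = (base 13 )70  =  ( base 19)4F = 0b1011011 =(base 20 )4B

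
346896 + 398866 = 745762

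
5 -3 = 2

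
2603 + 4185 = 6788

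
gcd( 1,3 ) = 1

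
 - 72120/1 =-72120 = - 72120.00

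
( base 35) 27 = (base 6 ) 205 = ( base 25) 32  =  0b1001101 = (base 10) 77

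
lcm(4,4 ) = 4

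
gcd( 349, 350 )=1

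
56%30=26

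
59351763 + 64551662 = 123903425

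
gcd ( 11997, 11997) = 11997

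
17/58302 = 17/58302  =  0.00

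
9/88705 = 9/88705 = 0.00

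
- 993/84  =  -331/28 = -11.82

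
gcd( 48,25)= 1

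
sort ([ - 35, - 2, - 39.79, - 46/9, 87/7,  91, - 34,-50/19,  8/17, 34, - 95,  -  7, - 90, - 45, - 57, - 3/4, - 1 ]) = [ - 95, -90, -57 , - 45, - 39.79, - 35,  -  34, - 7, - 46/9, - 50/19, - 2,- 1, - 3/4,8/17,87/7,34 , 91 ]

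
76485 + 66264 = 142749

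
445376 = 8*55672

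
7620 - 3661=3959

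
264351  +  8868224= 9132575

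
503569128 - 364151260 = 139417868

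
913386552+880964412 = 1794350964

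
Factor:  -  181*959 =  - 7^1*137^1*181^1 = - 173579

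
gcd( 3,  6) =3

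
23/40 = 23/40 = 0.57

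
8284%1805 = 1064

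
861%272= 45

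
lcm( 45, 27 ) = 135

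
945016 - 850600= 94416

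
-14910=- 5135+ - 9775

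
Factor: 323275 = 5^2 * 67^1 * 193^1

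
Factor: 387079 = 7^1 * 11^2 * 457^1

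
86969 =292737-205768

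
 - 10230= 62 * ( - 165) 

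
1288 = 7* 184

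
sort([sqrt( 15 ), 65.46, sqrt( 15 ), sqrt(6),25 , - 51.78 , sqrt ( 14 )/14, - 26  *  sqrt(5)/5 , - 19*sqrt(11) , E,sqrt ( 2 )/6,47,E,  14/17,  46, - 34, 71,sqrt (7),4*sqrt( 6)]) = [-19 * sqrt( 11 ),-51.78,-34,-26* sqrt(5) /5,  sqrt (2)/6,sqrt(14 ) /14, 14/17,sqrt (6), sqrt ( 7) , E,  E,sqrt( 15),sqrt( 15), 4*sqrt( 6),  25,46,47,65.46 , 71]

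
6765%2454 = 1857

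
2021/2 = 1010 + 1/2 = 1010.50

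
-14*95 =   -  1330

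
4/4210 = 2/2105 = 0.00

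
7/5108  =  7/5108  =  0.00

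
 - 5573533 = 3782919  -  9356452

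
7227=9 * 803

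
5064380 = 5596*905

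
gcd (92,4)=4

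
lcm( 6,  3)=6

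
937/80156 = 937/80156 = 0.01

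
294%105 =84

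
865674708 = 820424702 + 45250006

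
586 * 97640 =57217040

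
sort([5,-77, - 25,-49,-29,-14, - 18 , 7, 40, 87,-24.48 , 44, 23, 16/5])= [ - 77,  -  49, - 29,-25,-24.48, - 18,-14, 16/5,5,  7, 23,40, 44 , 87] 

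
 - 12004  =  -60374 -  - 48370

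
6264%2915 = 434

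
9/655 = 9/655=0.01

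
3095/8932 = 3095/8932 = 0.35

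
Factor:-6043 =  - 6043^1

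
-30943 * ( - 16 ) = 495088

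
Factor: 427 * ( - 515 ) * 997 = -5^1*7^1*61^1*103^1*997^1= - 219245285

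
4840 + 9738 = 14578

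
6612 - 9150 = -2538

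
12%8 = 4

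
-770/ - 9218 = 35/419 = 0.08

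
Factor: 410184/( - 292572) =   -  2^1 *7^( - 1)*43^( - 1)*211^1=- 422/301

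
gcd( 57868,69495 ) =1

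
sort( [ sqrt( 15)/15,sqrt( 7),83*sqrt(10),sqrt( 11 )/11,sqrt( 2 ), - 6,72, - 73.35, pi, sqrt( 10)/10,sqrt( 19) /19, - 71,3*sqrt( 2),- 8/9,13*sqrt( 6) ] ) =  [-73.35,-71,-6, - 8/9,sqrt( 19) /19,  sqrt (15 ) /15, sqrt ( 11)/11, sqrt(10) /10,sqrt(2 ), sqrt( 7 ), pi,3*sqrt (2), 13*sqrt( 6 ),  72,83* sqrt ( 10) ]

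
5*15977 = 79885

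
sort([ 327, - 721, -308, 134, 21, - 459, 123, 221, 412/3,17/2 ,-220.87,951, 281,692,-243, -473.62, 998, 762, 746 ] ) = [  -  721, - 473.62,- 459,  -  308, - 243,-220.87,  17/2, 21,123, 134, 412/3 , 221, 281,327, 692, 746, 762, 951, 998] 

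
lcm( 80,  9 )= 720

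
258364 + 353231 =611595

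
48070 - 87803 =-39733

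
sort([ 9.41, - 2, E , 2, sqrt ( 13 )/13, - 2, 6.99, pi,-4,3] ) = [ - 4, - 2, - 2,sqrt( 13) /13, 2, E, 3, pi, 6.99, 9.41 ]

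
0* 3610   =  0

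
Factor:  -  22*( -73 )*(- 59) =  - 94754 = - 2^1*11^1*59^1*73^1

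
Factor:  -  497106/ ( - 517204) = 2^ ( - 1)*3^2*31^( - 1)*43^( -1 )*97^( -1)*27617^1=248553/258602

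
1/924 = 1/924 = 0.00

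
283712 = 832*341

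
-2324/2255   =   - 2324/2255 = - 1.03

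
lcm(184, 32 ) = 736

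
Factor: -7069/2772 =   -  2^( - 2)*3^( - 2)*7^(-1)*11^ (-1) * 7069^1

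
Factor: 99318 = 2^1*3^1*16553^1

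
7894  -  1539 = 6355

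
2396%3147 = 2396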